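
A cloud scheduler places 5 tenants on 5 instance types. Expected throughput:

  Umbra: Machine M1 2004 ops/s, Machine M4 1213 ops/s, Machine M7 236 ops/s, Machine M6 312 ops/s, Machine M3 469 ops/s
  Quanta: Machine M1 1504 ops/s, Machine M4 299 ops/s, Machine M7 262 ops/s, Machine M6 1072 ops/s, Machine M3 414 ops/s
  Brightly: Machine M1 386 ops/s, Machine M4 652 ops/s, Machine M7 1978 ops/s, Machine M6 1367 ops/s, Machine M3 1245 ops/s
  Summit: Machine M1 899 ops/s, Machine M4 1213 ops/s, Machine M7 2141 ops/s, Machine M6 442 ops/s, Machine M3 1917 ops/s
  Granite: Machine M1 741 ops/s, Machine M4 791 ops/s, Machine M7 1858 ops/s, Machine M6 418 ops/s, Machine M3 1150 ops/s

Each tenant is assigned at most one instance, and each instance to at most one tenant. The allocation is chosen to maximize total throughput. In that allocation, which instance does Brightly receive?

Brightly receives Machine M6.

Treat this as an assignment problem: match each tenant to one instance.
Optimal: Umbra→Machine M4 (1213 ops/s), Quanta→Machine M1 (1504 ops/s), Brightly→Machine M6 (1367 ops/s), Summit→Machine M3 (1917 ops/s), Granite→Machine M7 (1858 ops/s) — total 1213+1504+1367+1917+1858 = 7859 ops/s.
Max-entry greedy (repeatedly take the single best remaining cell) gives 6961 ops/s, worse by 898.
Checked against all permutations: 7859 ops/s is optimal.
Brightly's own top instance is Machine M7 (1978 ops/s), but forcing Brightly→Machine M7 and reassigning the rest optimally gives only 7762 ops/s — worse by 97.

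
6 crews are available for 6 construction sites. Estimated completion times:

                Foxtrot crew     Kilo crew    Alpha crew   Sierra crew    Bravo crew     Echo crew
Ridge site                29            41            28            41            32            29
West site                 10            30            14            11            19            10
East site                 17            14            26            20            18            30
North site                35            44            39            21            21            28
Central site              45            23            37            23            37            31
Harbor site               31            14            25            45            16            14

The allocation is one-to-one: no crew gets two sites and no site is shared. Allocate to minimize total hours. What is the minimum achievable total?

Optimal: Foxtrot crew→West site (10 hours), Kilo crew→East site (14 hours), Alpha crew→Ridge site (28 hours), Sierra crew→Central site (23 hours), Bravo crew→North site (21 hours), Echo crew→Harbor site (14 hours) — total 10+14+28+23+21+14 = 110 hours.
Column-greedy (each site in turn goes to its cheapest remaining crew) gives 120 hours, worse by 10.

Minimum total: 110 hours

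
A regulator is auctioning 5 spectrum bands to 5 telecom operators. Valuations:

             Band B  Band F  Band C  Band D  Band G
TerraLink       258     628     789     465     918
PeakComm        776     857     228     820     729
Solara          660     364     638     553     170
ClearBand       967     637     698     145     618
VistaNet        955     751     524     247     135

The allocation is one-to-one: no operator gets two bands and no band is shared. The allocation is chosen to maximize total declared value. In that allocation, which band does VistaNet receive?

VistaNet receives Band F.

Treat this as an assignment problem: match each operator to one band.
Optimal: TerraLink→Band G ($918M), PeakComm→Band D ($820M), Solara→Band C ($638M), ClearBand→Band B ($967M), VistaNet→Band F ($751M) — total 918+820+638+967+751 = $4094M.
Column-greedy (each band in turn goes to its best remaining operator) gives $3301M, worse by 793.
Checked against all permutations: $4094M is optimal.
VistaNet's own top band is Band B ($955M), but forcing VistaNet→Band B and reassigning the rest optimally gives only $3981M — worse by 113.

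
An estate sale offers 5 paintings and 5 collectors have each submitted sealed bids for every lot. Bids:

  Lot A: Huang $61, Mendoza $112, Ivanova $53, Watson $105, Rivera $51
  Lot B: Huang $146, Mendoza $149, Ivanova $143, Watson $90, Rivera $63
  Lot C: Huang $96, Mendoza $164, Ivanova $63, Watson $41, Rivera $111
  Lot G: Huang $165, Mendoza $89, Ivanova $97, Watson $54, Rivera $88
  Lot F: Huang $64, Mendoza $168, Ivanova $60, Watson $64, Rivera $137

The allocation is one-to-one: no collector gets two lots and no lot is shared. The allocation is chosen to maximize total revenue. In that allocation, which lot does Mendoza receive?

Mendoza receives Lot C.

Optimal: Huang→Lot G ($165), Mendoza→Lot C ($164), Ivanova→Lot B ($143), Watson→Lot A ($105), Rivera→Lot F ($137) — total 165+164+143+105+137 = $714.
Next-best assignment: Huang→Lot G, Mendoza→Lot F, Ivanova→Lot B, Watson→Lot A, Rivera→Lot C = $692.
Every other assignment is strictly worse.
Mendoza's own top lot is Lot F ($168), but forcing Mendoza→Lot F and reassigning the rest optimally gives only $692 — worse by 22.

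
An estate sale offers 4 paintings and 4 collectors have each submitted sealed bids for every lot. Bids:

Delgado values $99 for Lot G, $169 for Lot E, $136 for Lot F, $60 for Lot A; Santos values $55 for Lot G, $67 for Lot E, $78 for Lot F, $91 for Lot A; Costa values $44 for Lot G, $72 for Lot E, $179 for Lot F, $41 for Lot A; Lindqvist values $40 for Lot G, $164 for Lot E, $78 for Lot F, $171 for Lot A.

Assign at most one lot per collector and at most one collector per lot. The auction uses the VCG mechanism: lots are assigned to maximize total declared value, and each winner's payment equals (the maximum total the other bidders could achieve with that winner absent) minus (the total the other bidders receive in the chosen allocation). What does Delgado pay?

Efficient allocation: Delgado→Lot E ($169), Santos→Lot G ($55), Costa→Lot F ($179), Lindqvist→Lot A ($171); total welfare W = $574.
Delgado receives Lot E at value $169, so the others get W − 169 = $405.
Without Delgado: best allocation of the remaining 3 bidders over all 4 lots is Santos→Lot A ($91), Costa→Lot F ($179), Lindqvist→Lot E ($164), total $434.
VCG payment = (others' best without Delgado) − (others' welfare with Delgado) = 434 − 405 = $29.

Delgado pays $29.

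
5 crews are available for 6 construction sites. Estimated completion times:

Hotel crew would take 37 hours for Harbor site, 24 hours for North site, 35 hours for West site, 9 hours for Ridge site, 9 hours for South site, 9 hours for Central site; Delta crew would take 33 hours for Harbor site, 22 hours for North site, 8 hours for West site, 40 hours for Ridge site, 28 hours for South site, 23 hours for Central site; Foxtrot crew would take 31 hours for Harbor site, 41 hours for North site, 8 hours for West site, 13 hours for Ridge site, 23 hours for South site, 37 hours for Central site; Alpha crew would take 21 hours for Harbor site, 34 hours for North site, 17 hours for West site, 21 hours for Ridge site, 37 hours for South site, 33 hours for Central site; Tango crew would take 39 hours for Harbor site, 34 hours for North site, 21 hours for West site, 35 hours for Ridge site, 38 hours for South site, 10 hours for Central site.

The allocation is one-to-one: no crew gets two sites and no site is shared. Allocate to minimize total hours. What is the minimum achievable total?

Minimum total: 61 hours

Optimal: Hotel crew→South site (9 hours), Delta crew→West site (8 hours), Foxtrot crew→Ridge site (13 hours), Alpha crew→Harbor site (21 hours), Tango crew→Central site (10 hours) — total 9+8+13+21+10 = 61 hours.
Column-greedy (each site in turn goes to its cheapest remaining crew) gives 98 hours, worse by 37.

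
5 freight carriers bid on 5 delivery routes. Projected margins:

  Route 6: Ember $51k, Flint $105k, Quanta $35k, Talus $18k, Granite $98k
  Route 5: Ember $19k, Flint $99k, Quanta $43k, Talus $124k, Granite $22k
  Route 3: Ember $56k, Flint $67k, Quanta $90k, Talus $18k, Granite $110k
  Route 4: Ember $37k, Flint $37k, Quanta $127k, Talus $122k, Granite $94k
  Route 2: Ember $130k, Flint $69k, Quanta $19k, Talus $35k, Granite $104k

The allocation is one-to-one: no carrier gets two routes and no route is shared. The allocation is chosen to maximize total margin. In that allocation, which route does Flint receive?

This is a one-to-one assignment (maximum-weight bipartite matching).
Optimal: Ember→Route 2 ($130k), Flint→Route 6 ($105k), Quanta→Route 4 ($127k), Talus→Route 5 ($124k), Granite→Route 3 ($110k) — total 130+105+127+124+110 = $596k.
Next-best assignment: Ember→Route 2, Flint→Route 3, Quanta→Route 4, Talus→Route 5, Granite→Route 6 = $546k.
Swapping Quanta↔Flint (Quanta→Route 6 $35k, Flint→Route 4 $37k) loses 160.
No other one-to-one assignment exceeds $596k.

Flint receives Route 6.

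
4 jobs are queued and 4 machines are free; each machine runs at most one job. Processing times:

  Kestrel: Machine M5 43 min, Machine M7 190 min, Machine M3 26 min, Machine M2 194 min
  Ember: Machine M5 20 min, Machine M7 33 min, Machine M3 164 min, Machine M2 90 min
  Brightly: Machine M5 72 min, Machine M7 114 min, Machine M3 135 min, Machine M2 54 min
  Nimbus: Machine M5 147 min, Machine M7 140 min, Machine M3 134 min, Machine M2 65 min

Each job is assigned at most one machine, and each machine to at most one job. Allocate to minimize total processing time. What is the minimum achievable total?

This is a one-to-one assignment (minimum-cost bipartite matching).
Optimal: Kestrel→Machine M3 (26 min), Ember→Machine M7 (33 min), Brightly→Machine M5 (72 min), Nimbus→Machine M2 (65 min) — total 26+33+72+65 = 196 min.
Column-greedy (each machine in turn goes to its cheapest remaining job) gives 225 min, worse by 29.
Checked against all permutations: 196 min is optimal.

Min total: 196 min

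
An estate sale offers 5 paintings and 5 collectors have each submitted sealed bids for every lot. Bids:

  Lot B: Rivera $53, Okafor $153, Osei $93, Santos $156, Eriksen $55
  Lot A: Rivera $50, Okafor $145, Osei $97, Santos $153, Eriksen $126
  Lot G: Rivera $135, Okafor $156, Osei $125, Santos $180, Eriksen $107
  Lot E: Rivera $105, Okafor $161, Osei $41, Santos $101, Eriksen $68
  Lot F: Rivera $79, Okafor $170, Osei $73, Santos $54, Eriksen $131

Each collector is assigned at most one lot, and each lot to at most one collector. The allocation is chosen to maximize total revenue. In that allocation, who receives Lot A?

Eriksen receives Lot A.

Optimal: Rivera→Lot E ($105), Okafor→Lot F ($170), Osei→Lot G ($125), Santos→Lot B ($156), Eriksen→Lot A ($126) — total 105+170+125+156+126 = $682.
Row-greedy (each collector in turn takes its best remaining lot) gives $626, worse by 56.
Next-best assignment: Rivera→Lot G, Okafor→Lot E, Osei→Lot A, Santos→Lot B, Eriksen→Lot F = $680.
Every other assignment is strictly worse.
Eriksen's own top lot is Lot F ($131), but forcing Eriksen→Lot F and reassigning the rest optimally gives only $680 — worse by 2.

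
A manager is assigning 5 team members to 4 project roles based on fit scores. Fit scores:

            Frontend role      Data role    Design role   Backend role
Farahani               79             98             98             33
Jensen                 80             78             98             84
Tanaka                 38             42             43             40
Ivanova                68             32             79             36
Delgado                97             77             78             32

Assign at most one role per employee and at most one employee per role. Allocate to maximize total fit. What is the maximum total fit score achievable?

Maximum total: 358 pts

This is a one-to-one assignment (maximum-weight bipartite matching).
Optimal: Delgado→Frontend role (97 pts), Farahani→Data role (98 pts), Ivanova→Design role (79 pts), Jensen→Backend role (84 pts) — total 97+98+79+84 = 358 pts.
Column-greedy (each role in turn goes to its best remaining employee) gives 333 pts, worse by 25.
Swapping Jensen↔Delgado (Jensen→Frontend role 80 pts, Delgado→Backend role 32 pts) loses 69.
Every other assignment is strictly worse.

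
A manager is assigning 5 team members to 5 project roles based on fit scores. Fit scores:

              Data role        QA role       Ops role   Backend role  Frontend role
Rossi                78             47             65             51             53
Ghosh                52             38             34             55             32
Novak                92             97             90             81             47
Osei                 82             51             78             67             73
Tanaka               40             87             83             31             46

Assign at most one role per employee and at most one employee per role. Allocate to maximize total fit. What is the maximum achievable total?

Optimal: Rossi→Data role (78 pts), Ghosh→Backend role (55 pts), Novak→QA role (97 pts), Osei→Frontend role (73 pts), Tanaka→Ops role (83 pts) — total 78+55+97+73+83 = 386 pts.
Max-entry greedy (repeatedly take the single best remaining cell) gives 370 pts, worse by 16.
Swapping Rossi↔Ghosh (Rossi→Backend role 51 pts, Ghosh→Data role 52 pts) loses 30.
Checked against all permutations: 386 pts is optimal.

Maximum total: 386 pts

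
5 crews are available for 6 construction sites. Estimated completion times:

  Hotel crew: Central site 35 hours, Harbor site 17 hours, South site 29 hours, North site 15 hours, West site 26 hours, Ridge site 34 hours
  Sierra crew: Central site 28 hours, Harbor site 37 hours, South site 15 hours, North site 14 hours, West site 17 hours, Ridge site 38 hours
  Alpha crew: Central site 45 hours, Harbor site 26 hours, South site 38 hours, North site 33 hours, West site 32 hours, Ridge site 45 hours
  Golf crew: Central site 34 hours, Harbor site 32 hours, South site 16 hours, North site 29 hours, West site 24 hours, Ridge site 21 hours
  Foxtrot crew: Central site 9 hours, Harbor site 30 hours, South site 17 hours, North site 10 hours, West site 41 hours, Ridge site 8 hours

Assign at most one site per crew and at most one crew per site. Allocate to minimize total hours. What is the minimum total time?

Minimum total: 82 hours

Optimal: Hotel crew→North site (15 hours), Sierra crew→West site (17 hours), Alpha crew→Harbor site (26 hours), Golf crew→South site (16 hours), Foxtrot crew→Ridge site (8 hours) — total 15+17+26+16+8 = 82 hours.
Row-greedy (each crew in turn takes its cheapest remaining site) gives 86 hours, worse by 4.
Next-best assignment: Hotel crew→North site, Sierra crew→West site, Alpha crew→Harbor site, Golf crew→South site, Foxtrot crew→Central site = 83 hours.
Swapping Hotel crew↔Sierra crew (Hotel crew→West site 26 hours, Sierra crew→North site 14 hours) adds 8.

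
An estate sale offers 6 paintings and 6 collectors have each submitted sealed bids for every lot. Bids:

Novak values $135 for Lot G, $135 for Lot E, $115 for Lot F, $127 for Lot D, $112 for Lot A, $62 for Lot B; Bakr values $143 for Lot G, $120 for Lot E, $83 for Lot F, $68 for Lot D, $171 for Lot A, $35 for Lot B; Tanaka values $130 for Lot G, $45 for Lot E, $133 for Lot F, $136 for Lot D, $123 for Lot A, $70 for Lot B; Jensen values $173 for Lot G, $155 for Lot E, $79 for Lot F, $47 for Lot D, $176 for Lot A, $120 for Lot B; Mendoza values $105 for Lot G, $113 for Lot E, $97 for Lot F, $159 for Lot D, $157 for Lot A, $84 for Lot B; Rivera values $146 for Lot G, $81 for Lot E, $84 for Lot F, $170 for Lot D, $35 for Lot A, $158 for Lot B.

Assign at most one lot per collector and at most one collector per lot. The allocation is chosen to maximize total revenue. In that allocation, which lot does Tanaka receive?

Optimal: Novak→Lot E ($135), Bakr→Lot A ($171), Tanaka→Lot F ($133), Jensen→Lot G ($173), Mendoza→Lot D ($159), Rivera→Lot B ($158) — total 135+171+133+173+159+158 = $929.
Column-greedy (each lot in turn goes to its best remaining collector) gives $866, worse by 63.
Next-best assignment: Novak→Lot G, Bakr→Lot A, Tanaka→Lot F, Jensen→Lot E, Mendoza→Lot D, Rivera→Lot B = $911.
Swapping Jensen↔Mendoza (Jensen→Lot D $47, Mendoza→Lot G $105) loses 180.
Tanaka's own top lot is Lot D ($136), but forcing Tanaka→Lot D and reassigning the rest optimally gives only $870 — worse by 59.

Tanaka receives Lot F.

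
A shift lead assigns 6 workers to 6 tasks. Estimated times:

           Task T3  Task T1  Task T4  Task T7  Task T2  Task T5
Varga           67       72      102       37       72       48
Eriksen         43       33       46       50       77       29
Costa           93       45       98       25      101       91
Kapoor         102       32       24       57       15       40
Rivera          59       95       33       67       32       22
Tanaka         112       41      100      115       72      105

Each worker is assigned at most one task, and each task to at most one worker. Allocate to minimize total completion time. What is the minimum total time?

Minimum total: 205 min

Optimal: Varga→Task T5 (48 min), Eriksen→Task T3 (43 min), Costa→Task T7 (25 min), Kapoor→Task T2 (15 min), Rivera→Task T4 (33 min), Tanaka→Task T1 (41 min) — total 48+43+25+15+33+41 = 205 min.
Min-entry greedy (repeatedly take the single cheapest remaining cell) gives 262 min, worse by 57.
Next-best assignment: Varga→Task T3, Eriksen→Task T5, Costa→Task T7, Kapoor→Task T2, Rivera→Task T4, Tanaka→Task T1 = 210 min.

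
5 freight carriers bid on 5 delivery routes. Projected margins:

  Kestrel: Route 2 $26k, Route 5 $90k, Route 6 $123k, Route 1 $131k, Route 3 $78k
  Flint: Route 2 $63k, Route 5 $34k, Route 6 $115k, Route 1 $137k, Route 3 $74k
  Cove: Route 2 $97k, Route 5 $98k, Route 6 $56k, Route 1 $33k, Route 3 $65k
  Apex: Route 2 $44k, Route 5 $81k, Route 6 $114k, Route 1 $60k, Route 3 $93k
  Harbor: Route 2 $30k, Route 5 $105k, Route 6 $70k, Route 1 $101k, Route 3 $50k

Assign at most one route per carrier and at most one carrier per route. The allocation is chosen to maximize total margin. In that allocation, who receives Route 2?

Treat this as an assignment problem: match each carrier to one route.
Optimal: Kestrel→Route 6 ($123k), Flint→Route 1 ($137k), Cove→Route 2 ($97k), Apex→Route 3 ($93k), Harbor→Route 5 ($105k) — total 123+137+97+93+105 = $555k.
Row-greedy (each carrier in turn takes its best remaining route) gives $467k, worse by 88.
Next-best assignment: Kestrel→Route 1, Flint→Route 6, Cove→Route 2, Apex→Route 3, Harbor→Route 5 = $541k.
Swapping Flint↔Apex (Flint→Route 3 $74k, Apex→Route 1 $60k) loses 96.
Every other assignment is strictly worse.
Cove's own top route is Route 5 ($98k), but forcing Cove→Route 5 and reassigning the rest optimally gives only $481k — worse by 74.

Cove receives Route 2.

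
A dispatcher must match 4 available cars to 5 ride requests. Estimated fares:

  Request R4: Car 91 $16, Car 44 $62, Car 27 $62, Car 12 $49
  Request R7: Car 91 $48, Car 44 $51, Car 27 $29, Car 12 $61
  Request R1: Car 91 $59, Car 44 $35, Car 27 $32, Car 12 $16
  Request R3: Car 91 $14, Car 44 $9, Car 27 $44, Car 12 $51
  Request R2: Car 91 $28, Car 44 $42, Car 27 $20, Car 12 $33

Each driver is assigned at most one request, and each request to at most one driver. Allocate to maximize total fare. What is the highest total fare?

Max total: $226

Optimal: Car 91→Request R1 ($59), Car 44→Request R4 ($62), Car 27→Request R3 ($44), Car 12→Request R7 ($61) — total 59+62+44+61 = $226.
Swapping Car 12↔Car 27 (Car 12→Request R3 $51, Car 27→Request R7 $29) loses 25.
No other one-to-one assignment exceeds $226.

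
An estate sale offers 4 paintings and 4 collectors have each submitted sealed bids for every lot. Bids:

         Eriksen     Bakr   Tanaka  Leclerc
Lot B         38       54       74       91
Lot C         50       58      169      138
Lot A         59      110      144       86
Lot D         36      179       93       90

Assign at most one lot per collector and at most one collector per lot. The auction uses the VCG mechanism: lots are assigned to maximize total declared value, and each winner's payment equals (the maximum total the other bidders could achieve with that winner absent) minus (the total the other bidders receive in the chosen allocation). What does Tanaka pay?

Efficient allocation: Eriksen→Lot B ($38), Bakr→Lot D ($179), Tanaka→Lot A ($144), Leclerc→Lot C ($138); total welfare W = $499.
Tanaka receives Lot A at value $144, so the others get W − 144 = $355.
Without Tanaka: best allocation of the remaining 3 bidders over all 4 lots is Eriksen→Lot A ($59), Bakr→Lot D ($179), Leclerc→Lot C ($138), total $376.
VCG payment = (others' best without Tanaka) − (others' welfare with Tanaka) = 376 − 355 = $21.

Tanaka pays $21.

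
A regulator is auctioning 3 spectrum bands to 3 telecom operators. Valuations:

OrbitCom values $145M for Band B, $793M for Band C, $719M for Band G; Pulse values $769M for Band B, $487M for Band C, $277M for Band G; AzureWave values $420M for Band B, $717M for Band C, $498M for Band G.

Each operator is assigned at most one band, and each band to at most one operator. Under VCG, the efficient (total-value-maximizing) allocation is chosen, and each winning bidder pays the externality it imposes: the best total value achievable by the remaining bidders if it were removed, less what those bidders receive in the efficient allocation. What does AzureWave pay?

AzureWave pays $74M.

Efficient allocation: OrbitCom→Band G ($719M), Pulse→Band B ($769M), AzureWave→Band C ($717M); total welfare W = $2205M.
AzureWave receives Band C at value $717M, so the others get W − 717 = $1488M.
Without AzureWave: best allocation of the remaining 2 bidders over all 3 bands is OrbitCom→Band C ($793M), Pulse→Band B ($769M), total $1562M.
VCG payment = (others' best without AzureWave) − (others' welfare with AzureWave) = 1562 − 1488 = $74M.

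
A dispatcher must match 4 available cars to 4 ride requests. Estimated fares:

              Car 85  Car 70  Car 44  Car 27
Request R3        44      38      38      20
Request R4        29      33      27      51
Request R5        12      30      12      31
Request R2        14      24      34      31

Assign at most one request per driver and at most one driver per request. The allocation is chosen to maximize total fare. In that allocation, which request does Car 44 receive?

Treat this as an assignment problem: match each driver to one request.
Optimal: Car 85→Request R3 ($44), Car 70→Request R5 ($30), Car 44→Request R2 ($34), Car 27→Request R4 ($51) — total 44+30+34+51 = $159.
Row-greedy (each driver in turn takes its best remaining request) gives $142, worse by 17.
Swapping Car 44↔Car 27 (Car 44→Request R4 $27, Car 27→Request R2 $31) loses 27.
Car 44's own top request is Request R3 ($38), but forcing Car 44→Request R3 and reassigning the rest optimally gives only $133 — worse by 26.

Car 44 receives Request R2.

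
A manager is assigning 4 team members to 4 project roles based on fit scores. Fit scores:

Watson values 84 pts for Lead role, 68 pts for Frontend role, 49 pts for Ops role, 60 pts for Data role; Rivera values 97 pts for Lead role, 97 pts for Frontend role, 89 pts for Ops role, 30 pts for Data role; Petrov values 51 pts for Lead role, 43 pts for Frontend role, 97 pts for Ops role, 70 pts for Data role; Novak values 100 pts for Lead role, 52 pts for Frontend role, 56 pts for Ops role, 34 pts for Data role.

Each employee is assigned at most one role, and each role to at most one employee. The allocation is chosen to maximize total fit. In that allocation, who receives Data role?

Optimal: Watson→Data role (60 pts), Rivera→Frontend role (97 pts), Petrov→Ops role (97 pts), Novak→Lead role (100 pts) — total 60+97+97+100 = 354 pts.
Row-greedy (each employee in turn takes its best remaining role) gives 312 pts, worse by 42.
Next-best assignment: Watson→Frontend role, Rivera→Ops role, Petrov→Data role, Novak→Lead role = 327 pts.
Watson's own top role is Lead role (84 pts), but forcing Watson→Lead role and reassigning the rest optimally gives only 312 pts — worse by 42.

Watson receives Data role.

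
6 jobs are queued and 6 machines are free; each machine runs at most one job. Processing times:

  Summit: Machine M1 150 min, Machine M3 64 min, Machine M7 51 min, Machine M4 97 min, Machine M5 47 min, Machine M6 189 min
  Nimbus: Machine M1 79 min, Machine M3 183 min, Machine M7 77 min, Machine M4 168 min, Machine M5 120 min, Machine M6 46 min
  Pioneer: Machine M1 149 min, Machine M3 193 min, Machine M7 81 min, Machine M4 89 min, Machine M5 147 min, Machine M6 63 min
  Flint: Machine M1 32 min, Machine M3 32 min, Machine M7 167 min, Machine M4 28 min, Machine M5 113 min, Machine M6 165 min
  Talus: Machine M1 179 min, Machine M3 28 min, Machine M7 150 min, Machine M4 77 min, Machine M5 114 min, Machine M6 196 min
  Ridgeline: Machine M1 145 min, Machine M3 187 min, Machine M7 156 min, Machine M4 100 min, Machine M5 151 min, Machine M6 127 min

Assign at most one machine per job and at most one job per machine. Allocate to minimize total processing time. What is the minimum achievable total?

Treat this as an assignment problem: match each job to one machine.
Optimal: Summit→Machine M5 (47 min), Nimbus→Machine M6 (46 min), Pioneer→Machine M7 (81 min), Flint→Machine M1 (32 min), Talus→Machine M3 (28 min), Ridgeline→Machine M4 (100 min) — total 47+46+81+32+28+100 = 334 min.

Minimum total: 334 min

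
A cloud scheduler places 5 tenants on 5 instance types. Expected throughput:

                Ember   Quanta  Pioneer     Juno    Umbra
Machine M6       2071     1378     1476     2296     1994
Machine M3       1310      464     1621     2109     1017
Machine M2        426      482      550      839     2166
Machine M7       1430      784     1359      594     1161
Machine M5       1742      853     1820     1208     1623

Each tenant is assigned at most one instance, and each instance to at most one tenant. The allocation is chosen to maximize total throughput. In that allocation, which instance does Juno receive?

Juno receives Machine M3.

This is a one-to-one assignment (maximum-weight bipartite matching).
Optimal: Ember→Machine M6 (2071 ops/s), Quanta→Machine M7 (784 ops/s), Pioneer→Machine M5 (1820 ops/s), Juno→Machine M3 (2109 ops/s), Umbra→Machine M2 (2166 ops/s) — total 2071+784+1820+2109+2166 = 8950 ops/s.
Max-entry greedy (repeatedly take the single best remaining cell) gives 8176 ops/s, worse by 774.
Swapping Ember↔Pioneer (Ember→Machine M5 1742 ops/s, Pioneer→Machine M6 1476 ops/s) loses 673.
No other one-to-one assignment exceeds 8950 ops/s.
Juno's own top instance is Machine M6 (2296 ops/s), but forcing Juno→Machine M6 and reassigning the rest optimally gives only 8609 ops/s — worse by 341.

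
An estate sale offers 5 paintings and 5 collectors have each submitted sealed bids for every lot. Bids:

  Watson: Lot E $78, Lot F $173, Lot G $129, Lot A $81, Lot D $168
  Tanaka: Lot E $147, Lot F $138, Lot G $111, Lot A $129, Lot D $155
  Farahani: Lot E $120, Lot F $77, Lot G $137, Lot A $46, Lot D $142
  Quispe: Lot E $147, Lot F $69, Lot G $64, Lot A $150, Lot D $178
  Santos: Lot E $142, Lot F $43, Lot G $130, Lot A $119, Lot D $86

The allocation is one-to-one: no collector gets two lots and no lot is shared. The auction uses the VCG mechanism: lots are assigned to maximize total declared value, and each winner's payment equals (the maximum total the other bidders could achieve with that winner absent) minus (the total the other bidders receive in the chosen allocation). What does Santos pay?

Efficient allocation: Watson→Lot F ($173), Tanaka→Lot A ($129), Farahani→Lot G ($137), Quispe→Lot D ($178), Santos→Lot E ($142); total welfare W = $759.
Santos receives Lot E at value $142, so the others get W − 142 = $617.
Without Santos: best allocation of the remaining 4 bidders over all 5 lots is Watson→Lot F ($173), Tanaka→Lot E ($147), Farahani→Lot G ($137), Quispe→Lot D ($178), total $635.
VCG payment = (others' best without Santos) − (others' welfare with Santos) = 635 − 617 = $18.

Santos pays $18.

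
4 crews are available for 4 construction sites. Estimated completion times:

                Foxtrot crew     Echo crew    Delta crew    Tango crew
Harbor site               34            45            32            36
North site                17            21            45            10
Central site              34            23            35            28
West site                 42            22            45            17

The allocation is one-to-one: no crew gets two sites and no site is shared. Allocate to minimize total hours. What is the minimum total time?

Optimal: Foxtrot crew→North site (17 hours), Echo crew→Central site (23 hours), Delta crew→Harbor site (32 hours), Tango crew→West site (17 hours) — total 17+23+32+17 = 89 hours.
Row-greedy (each crew in turn takes its cheapest remaining site) gives 99 hours, worse by 10.
Next-best assignment: Foxtrot crew→Central site, Echo crew→West site, Delta crew→Harbor site, Tango crew→North site = 98 hours.

Minimum total: 89 hours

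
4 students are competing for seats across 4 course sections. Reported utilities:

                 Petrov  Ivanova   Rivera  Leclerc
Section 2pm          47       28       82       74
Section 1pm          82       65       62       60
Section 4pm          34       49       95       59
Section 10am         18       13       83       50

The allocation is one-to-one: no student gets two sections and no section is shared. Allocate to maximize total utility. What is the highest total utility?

Optimal: Petrov→Section 1pm (82 points), Ivanova→Section 4pm (49 points), Rivera→Section 10am (83 points), Leclerc→Section 2pm (74 points) — total 82+49+83+74 = 288 points.
Column-greedy (each section in turn goes to its best remaining student) gives 236 points, worse by 52.
Next-best assignment: Petrov→Section 1pm, Ivanova→Section 10am, Rivera→Section 4pm, Leclerc→Section 2pm = 264 points.

Max total: 288 points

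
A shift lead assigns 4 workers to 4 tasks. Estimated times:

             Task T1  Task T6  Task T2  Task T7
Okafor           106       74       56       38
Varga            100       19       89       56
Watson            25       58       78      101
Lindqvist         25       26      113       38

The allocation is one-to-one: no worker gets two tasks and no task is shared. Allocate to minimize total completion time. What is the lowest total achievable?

This is a one-to-one assignment (minimum-cost bipartite matching).
Optimal: Okafor→Task T2 (56 min), Varga→Task T6 (19 min), Watson→Task T1 (25 min), Lindqvist→Task T7 (38 min) — total 56+19+25+38 = 138 min.
Min-entry greedy (repeatedly take the single cheapest remaining cell) gives 195 min, worse by 57.
Next-best assignment: Okafor→Task T7, Varga→Task T6, Watson→Task T2, Lindqvist→Task T1 = 160 min.

Min total: 138 min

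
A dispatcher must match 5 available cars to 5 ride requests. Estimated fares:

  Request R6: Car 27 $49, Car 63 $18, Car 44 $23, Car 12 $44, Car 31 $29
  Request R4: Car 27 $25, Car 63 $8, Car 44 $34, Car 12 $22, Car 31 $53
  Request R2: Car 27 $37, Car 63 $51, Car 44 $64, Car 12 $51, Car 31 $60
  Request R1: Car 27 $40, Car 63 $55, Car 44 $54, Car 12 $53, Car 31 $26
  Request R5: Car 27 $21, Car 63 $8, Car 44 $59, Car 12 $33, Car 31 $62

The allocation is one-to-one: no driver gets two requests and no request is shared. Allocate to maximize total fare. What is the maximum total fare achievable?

Max total: $267

Optimal: Car 27→Request R6 ($49), Car 63→Request R1 ($55), Car 44→Request R5 ($59), Car 12→Request R2 ($51), Car 31→Request R4 ($53) — total 49+55+59+51+53 = $267.
Column-greedy (each request in turn goes to its best remaining driver) gives $254, worse by 13.
Next-best assignment: Car 27→Request R6, Car 63→Request R2, Car 44→Request R5, Car 12→Request R1, Car 31→Request R4 = $265.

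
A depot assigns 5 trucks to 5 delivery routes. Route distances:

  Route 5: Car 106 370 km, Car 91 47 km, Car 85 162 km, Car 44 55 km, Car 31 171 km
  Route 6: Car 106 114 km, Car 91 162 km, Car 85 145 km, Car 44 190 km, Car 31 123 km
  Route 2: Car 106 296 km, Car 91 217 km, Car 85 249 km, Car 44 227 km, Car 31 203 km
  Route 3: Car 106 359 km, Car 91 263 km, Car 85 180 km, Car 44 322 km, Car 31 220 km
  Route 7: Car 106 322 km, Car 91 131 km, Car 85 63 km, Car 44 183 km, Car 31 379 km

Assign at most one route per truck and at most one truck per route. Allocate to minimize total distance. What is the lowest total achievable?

Optimal: Car 106→Route 6 (114 km), Car 91→Route 2 (217 km), Car 85→Route 7 (63 km), Car 44→Route 5 (55 km), Car 31→Route 3 (220 km) — total 114+217+63+55+220 = 669 km.
Min-entry greedy (repeatedly take the single cheapest remaining cell) gives 749 km, worse by 80.
Next-best assignment: Car 106→Route 6, Car 91→Route 5, Car 85→Route 7, Car 44→Route 2, Car 31→Route 3 = 671 km.
Swapping Car 91↔Car 44 (Car 91→Route 5 47 km, Car 44→Route 2 227 km) adds 2.

Minimum total: 669 km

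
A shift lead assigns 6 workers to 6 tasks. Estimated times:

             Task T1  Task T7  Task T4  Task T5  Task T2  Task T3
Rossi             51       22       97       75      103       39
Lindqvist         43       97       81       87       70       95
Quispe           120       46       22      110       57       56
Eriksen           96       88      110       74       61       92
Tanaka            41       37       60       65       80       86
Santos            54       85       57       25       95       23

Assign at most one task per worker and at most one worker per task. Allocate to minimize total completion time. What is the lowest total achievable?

Min total: 227 min

Optimal: Rossi→Task T3 (39 min), Lindqvist→Task T1 (43 min), Quispe→Task T4 (22 min), Eriksen→Task T2 (61 min), Tanaka→Task T7 (37 min), Santos→Task T5 (25 min) — total 39+43+22+61+37+25 = 227 min.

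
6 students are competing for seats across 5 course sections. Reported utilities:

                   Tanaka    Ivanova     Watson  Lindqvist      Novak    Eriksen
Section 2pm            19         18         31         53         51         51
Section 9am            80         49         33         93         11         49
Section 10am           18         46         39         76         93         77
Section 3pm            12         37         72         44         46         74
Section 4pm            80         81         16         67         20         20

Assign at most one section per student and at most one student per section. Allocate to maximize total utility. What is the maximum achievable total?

Optimal: Eriksen→Section 2pm (51 points), Lindqvist→Section 9am (93 points), Novak→Section 10am (93 points), Watson→Section 3pm (72 points), Ivanova→Section 4pm (81 points) — total 51+93+93+72+81 = 390 points.
Column-greedy (each section in turn goes to its best remaining student) gives 381 points, worse by 9.
Next-best assignment: Eriksen→Section 2pm, Lindqvist→Section 9am, Novak→Section 10am, Watson→Section 3pm, Tanaka→Section 4pm = 389 points.
Swapping Watson↔Eriksen (Watson→Section 2pm 31 points, Eriksen→Section 3pm 74 points) loses 18.

Maximum total: 390 points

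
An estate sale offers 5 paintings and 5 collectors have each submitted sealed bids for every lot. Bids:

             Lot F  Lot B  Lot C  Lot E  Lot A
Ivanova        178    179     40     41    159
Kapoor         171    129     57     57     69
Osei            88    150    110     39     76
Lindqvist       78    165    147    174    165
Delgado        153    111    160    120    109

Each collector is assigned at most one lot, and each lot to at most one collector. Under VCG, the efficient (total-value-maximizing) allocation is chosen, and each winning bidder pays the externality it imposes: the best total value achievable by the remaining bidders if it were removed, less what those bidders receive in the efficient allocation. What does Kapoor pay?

Efficient allocation: Ivanova→Lot A ($159), Kapoor→Lot F ($171), Osei→Lot B ($150), Lindqvist→Lot E ($174), Delgado→Lot C ($160); total welfare W = $814.
Kapoor receives Lot F at value $171, so the others get W − 171 = $643.
Without Kapoor: best allocation of the remaining 4 bidders over all 5 lots is Ivanova→Lot F ($178), Osei→Lot B ($150), Lindqvist→Lot E ($174), Delgado→Lot C ($160), total $662.
VCG payment = (others' best without Kapoor) − (others' welfare with Kapoor) = 662 − 643 = $19.

Kapoor pays $19.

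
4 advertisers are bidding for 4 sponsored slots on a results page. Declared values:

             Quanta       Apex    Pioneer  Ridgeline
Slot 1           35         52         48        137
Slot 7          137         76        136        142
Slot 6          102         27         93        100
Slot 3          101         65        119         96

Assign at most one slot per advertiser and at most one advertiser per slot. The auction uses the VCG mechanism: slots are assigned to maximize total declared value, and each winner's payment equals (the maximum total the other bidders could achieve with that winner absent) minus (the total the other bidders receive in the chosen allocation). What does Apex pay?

Efficient allocation: Quanta→Slot 6 ($102), Apex→Slot 3 ($65), Pioneer→Slot 7 ($136), Ridgeline→Slot 1 ($137); total welfare W = $440.
Apex receives Slot 3 at value $65, so the others get W − 65 = $375.
Without Apex: best allocation of the remaining 3 bidders over all 4 slots is Quanta→Slot 7 ($137), Pioneer→Slot 3 ($119), Ridgeline→Slot 1 ($137), total $393.
VCG payment = (others' best without Apex) − (others' welfare with Apex) = 393 − 375 = $18.

Apex pays $18.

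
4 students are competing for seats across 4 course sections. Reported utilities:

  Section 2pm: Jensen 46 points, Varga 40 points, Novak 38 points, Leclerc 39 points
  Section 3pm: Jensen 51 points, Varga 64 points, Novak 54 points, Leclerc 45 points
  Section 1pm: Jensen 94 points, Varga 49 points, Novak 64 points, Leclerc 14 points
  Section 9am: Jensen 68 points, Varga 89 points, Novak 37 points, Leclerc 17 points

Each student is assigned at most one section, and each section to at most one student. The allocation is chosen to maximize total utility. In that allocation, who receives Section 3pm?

Novak receives Section 3pm.

Optimal: Jensen→Section 1pm (94 points), Varga→Section 9am (89 points), Novak→Section 3pm (54 points), Leclerc→Section 2pm (39 points) — total 94+89+54+39 = 276 points.
Column-greedy (each section in turn goes to its best remaining student) gives 191 points, worse by 85.
No other one-to-one assignment exceeds 276 points.
Novak's own top section is Section 1pm (64 points), but forcing Novak→Section 1pm and reassigning the rest optimally gives only 244 points — worse by 32.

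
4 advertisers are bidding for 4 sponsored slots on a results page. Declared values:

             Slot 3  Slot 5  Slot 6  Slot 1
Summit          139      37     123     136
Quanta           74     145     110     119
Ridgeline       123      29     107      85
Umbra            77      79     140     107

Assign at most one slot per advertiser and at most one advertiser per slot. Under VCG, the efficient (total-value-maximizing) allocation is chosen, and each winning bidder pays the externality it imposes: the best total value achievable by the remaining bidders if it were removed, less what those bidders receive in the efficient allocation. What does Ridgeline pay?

Efficient allocation: Summit→Slot 1 ($136), Quanta→Slot 5 ($145), Ridgeline→Slot 3 ($123), Umbra→Slot 6 ($140); total welfare W = $544.
Ridgeline receives Slot 3 at value $123, so the others get W − 123 = $421.
Without Ridgeline: best allocation of the remaining 3 bidders over all 4 slots is Summit→Slot 3 ($139), Quanta→Slot 5 ($145), Umbra→Slot 6 ($140), total $424.
VCG payment = (others' best without Ridgeline) − (others' welfare with Ridgeline) = 424 − 421 = $3.

Ridgeline pays $3.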